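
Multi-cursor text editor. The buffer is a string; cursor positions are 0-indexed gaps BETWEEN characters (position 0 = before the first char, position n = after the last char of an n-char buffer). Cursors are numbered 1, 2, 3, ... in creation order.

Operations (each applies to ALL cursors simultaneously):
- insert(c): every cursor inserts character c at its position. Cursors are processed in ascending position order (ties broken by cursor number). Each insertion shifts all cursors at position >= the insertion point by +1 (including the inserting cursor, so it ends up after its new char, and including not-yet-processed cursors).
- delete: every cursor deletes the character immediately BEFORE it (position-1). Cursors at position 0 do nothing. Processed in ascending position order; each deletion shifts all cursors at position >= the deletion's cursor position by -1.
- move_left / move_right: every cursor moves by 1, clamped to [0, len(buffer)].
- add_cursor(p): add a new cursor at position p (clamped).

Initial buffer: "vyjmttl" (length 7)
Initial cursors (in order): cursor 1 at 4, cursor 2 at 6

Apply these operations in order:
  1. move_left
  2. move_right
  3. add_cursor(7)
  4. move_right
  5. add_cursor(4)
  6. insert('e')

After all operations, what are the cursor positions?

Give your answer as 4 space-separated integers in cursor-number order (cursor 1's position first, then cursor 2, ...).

Answer: 7 11 11 5

Derivation:
After op 1 (move_left): buffer="vyjmttl" (len 7), cursors c1@3 c2@5, authorship .......
After op 2 (move_right): buffer="vyjmttl" (len 7), cursors c1@4 c2@6, authorship .......
After op 3 (add_cursor(7)): buffer="vyjmttl" (len 7), cursors c1@4 c2@6 c3@7, authorship .......
After op 4 (move_right): buffer="vyjmttl" (len 7), cursors c1@5 c2@7 c3@7, authorship .......
After op 5 (add_cursor(4)): buffer="vyjmttl" (len 7), cursors c4@4 c1@5 c2@7 c3@7, authorship .......
After op 6 (insert('e')): buffer="vyjmetetlee" (len 11), cursors c4@5 c1@7 c2@11 c3@11, authorship ....4.1..23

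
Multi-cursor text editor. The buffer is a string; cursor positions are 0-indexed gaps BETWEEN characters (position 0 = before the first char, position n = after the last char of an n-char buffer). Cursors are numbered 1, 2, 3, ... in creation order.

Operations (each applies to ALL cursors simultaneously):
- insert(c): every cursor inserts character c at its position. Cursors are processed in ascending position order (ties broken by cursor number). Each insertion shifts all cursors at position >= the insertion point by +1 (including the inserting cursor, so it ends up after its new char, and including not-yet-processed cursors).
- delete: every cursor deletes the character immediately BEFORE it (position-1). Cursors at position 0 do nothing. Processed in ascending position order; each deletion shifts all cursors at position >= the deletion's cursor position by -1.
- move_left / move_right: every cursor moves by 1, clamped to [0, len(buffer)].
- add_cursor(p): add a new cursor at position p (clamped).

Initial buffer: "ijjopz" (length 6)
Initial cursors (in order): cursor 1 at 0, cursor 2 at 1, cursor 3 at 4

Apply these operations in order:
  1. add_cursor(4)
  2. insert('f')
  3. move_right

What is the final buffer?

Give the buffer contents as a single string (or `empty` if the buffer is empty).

After op 1 (add_cursor(4)): buffer="ijjopz" (len 6), cursors c1@0 c2@1 c3@4 c4@4, authorship ......
After op 2 (insert('f')): buffer="fifjjoffpz" (len 10), cursors c1@1 c2@3 c3@8 c4@8, authorship 1.2...34..
After op 3 (move_right): buffer="fifjjoffpz" (len 10), cursors c1@2 c2@4 c3@9 c4@9, authorship 1.2...34..

Answer: fifjjoffpz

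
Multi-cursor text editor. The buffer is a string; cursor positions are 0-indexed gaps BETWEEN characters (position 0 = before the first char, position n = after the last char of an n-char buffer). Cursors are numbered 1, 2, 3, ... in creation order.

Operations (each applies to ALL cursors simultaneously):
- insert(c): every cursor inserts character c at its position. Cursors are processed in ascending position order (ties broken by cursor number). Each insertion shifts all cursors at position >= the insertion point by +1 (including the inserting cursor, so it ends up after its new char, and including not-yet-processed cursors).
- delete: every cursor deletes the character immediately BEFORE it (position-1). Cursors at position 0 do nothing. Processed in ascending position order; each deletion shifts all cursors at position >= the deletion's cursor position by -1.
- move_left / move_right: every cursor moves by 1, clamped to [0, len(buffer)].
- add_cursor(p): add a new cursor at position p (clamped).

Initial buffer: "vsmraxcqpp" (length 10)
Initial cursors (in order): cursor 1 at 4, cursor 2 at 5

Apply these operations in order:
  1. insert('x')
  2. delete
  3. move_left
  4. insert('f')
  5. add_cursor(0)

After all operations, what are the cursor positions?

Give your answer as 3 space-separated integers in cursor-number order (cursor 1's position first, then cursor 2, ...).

After op 1 (insert('x')): buffer="vsmrxaxxcqpp" (len 12), cursors c1@5 c2@7, authorship ....1.2.....
After op 2 (delete): buffer="vsmraxcqpp" (len 10), cursors c1@4 c2@5, authorship ..........
After op 3 (move_left): buffer="vsmraxcqpp" (len 10), cursors c1@3 c2@4, authorship ..........
After op 4 (insert('f')): buffer="vsmfrfaxcqpp" (len 12), cursors c1@4 c2@6, authorship ...1.2......
After op 5 (add_cursor(0)): buffer="vsmfrfaxcqpp" (len 12), cursors c3@0 c1@4 c2@6, authorship ...1.2......

Answer: 4 6 0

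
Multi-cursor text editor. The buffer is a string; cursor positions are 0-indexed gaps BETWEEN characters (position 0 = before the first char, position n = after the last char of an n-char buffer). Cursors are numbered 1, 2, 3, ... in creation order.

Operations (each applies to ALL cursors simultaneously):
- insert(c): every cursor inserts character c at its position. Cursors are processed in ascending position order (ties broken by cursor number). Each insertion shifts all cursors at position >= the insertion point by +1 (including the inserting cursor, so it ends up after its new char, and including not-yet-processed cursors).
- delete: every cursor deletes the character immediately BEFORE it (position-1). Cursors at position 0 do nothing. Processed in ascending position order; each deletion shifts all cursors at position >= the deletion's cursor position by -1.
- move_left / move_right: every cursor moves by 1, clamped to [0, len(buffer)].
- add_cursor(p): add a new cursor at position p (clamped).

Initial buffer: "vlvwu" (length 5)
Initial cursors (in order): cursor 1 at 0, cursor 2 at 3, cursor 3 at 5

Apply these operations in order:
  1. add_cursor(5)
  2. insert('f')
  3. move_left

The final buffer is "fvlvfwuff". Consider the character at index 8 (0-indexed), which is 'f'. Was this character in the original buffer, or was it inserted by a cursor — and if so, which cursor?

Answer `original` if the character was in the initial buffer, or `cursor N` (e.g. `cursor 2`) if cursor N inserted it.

Answer: cursor 4

Derivation:
After op 1 (add_cursor(5)): buffer="vlvwu" (len 5), cursors c1@0 c2@3 c3@5 c4@5, authorship .....
After op 2 (insert('f')): buffer="fvlvfwuff" (len 9), cursors c1@1 c2@5 c3@9 c4@9, authorship 1...2..34
After op 3 (move_left): buffer="fvlvfwuff" (len 9), cursors c1@0 c2@4 c3@8 c4@8, authorship 1...2..34
Authorship (.=original, N=cursor N): 1 . . . 2 . . 3 4
Index 8: author = 4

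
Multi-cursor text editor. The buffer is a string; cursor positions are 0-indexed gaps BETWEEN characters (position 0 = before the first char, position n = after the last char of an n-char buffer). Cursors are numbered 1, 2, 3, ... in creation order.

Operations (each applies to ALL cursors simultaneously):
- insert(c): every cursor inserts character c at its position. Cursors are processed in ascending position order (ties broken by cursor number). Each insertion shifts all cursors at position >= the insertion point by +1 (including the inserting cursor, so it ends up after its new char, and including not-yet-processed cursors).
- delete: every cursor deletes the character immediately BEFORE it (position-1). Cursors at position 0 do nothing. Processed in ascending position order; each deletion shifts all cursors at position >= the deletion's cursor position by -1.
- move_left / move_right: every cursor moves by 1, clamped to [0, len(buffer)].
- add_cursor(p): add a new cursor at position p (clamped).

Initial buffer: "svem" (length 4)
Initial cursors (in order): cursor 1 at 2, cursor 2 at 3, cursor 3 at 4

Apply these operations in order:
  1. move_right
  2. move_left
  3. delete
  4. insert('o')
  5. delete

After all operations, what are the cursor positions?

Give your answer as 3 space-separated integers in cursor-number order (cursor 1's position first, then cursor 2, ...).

Answer: 0 0 0

Derivation:
After op 1 (move_right): buffer="svem" (len 4), cursors c1@3 c2@4 c3@4, authorship ....
After op 2 (move_left): buffer="svem" (len 4), cursors c1@2 c2@3 c3@3, authorship ....
After op 3 (delete): buffer="m" (len 1), cursors c1@0 c2@0 c3@0, authorship .
After op 4 (insert('o')): buffer="ooom" (len 4), cursors c1@3 c2@3 c3@3, authorship 123.
After op 5 (delete): buffer="m" (len 1), cursors c1@0 c2@0 c3@0, authorship .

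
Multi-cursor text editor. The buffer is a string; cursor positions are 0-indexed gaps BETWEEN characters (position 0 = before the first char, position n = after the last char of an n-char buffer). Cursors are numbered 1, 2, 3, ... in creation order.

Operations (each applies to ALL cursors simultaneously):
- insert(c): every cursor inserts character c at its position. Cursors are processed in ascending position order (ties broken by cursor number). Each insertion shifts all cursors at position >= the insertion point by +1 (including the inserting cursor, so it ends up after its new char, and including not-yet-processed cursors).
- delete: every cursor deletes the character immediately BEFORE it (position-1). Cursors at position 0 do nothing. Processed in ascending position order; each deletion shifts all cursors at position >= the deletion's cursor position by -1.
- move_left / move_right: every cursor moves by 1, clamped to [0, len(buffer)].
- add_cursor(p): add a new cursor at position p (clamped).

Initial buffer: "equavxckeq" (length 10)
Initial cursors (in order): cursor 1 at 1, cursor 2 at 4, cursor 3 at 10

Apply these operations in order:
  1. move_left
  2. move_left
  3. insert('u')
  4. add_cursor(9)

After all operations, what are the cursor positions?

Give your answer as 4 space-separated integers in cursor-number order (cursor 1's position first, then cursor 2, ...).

After op 1 (move_left): buffer="equavxckeq" (len 10), cursors c1@0 c2@3 c3@9, authorship ..........
After op 2 (move_left): buffer="equavxckeq" (len 10), cursors c1@0 c2@2 c3@8, authorship ..........
After op 3 (insert('u')): buffer="uequuavxckueq" (len 13), cursors c1@1 c2@4 c3@11, authorship 1..2......3..
After op 4 (add_cursor(9)): buffer="uequuavxckueq" (len 13), cursors c1@1 c2@4 c4@9 c3@11, authorship 1..2......3..

Answer: 1 4 11 9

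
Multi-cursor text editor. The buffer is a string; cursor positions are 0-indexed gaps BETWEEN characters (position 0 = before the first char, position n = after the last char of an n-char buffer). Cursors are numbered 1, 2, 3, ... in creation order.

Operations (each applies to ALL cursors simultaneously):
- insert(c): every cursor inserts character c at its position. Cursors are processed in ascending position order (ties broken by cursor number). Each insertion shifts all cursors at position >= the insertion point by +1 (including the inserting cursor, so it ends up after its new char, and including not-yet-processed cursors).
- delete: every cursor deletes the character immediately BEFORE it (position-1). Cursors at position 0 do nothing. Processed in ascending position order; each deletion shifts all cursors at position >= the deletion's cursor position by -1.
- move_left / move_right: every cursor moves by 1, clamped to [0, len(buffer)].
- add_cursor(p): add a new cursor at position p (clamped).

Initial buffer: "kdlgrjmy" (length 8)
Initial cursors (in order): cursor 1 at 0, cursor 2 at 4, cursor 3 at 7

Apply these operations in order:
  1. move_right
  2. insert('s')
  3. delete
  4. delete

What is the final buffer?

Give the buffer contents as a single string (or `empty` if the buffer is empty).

After op 1 (move_right): buffer="kdlgrjmy" (len 8), cursors c1@1 c2@5 c3@8, authorship ........
After op 2 (insert('s')): buffer="ksdlgrsjmys" (len 11), cursors c1@2 c2@7 c3@11, authorship .1....2...3
After op 3 (delete): buffer="kdlgrjmy" (len 8), cursors c1@1 c2@5 c3@8, authorship ........
After op 4 (delete): buffer="dlgjm" (len 5), cursors c1@0 c2@3 c3@5, authorship .....

Answer: dlgjm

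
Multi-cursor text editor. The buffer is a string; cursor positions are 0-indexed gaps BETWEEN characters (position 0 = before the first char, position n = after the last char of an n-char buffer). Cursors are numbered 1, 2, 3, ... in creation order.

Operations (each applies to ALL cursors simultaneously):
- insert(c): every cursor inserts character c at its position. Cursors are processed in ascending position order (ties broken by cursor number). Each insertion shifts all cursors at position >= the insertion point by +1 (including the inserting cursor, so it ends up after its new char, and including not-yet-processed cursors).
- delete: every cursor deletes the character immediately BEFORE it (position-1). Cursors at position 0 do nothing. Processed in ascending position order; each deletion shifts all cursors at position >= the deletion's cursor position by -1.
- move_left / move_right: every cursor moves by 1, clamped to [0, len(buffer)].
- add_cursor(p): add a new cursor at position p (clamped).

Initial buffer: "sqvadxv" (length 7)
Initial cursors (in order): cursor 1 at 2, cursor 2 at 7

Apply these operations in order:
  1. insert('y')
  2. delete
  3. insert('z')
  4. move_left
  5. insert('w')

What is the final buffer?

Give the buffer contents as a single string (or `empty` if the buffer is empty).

After op 1 (insert('y')): buffer="sqyvadxvy" (len 9), cursors c1@3 c2@9, authorship ..1.....2
After op 2 (delete): buffer="sqvadxv" (len 7), cursors c1@2 c2@7, authorship .......
After op 3 (insert('z')): buffer="sqzvadxvz" (len 9), cursors c1@3 c2@9, authorship ..1.....2
After op 4 (move_left): buffer="sqzvadxvz" (len 9), cursors c1@2 c2@8, authorship ..1.....2
After op 5 (insert('w')): buffer="sqwzvadxvwz" (len 11), cursors c1@3 c2@10, authorship ..11.....22

Answer: sqwzvadxvwz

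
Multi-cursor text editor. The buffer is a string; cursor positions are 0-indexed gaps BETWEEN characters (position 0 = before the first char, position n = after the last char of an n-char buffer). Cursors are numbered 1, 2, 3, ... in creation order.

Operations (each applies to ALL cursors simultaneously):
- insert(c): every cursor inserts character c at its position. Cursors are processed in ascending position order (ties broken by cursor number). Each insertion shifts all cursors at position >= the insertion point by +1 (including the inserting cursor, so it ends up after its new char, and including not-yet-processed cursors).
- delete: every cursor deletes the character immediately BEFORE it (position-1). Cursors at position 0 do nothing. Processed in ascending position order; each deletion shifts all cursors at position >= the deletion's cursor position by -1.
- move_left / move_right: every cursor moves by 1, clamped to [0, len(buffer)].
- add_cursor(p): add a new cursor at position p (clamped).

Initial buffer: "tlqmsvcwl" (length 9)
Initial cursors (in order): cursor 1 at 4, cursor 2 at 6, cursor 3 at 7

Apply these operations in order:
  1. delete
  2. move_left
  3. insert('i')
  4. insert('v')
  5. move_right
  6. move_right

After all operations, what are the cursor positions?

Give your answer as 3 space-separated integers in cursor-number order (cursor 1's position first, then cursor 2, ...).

Answer: 6 11 11

Derivation:
After op 1 (delete): buffer="tlqswl" (len 6), cursors c1@3 c2@4 c3@4, authorship ......
After op 2 (move_left): buffer="tlqswl" (len 6), cursors c1@2 c2@3 c3@3, authorship ......
After op 3 (insert('i')): buffer="tliqiiswl" (len 9), cursors c1@3 c2@6 c3@6, authorship ..1.23...
After op 4 (insert('v')): buffer="tlivqiivvswl" (len 12), cursors c1@4 c2@9 c3@9, authorship ..11.2323...
After op 5 (move_right): buffer="tlivqiivvswl" (len 12), cursors c1@5 c2@10 c3@10, authorship ..11.2323...
After op 6 (move_right): buffer="tlivqiivvswl" (len 12), cursors c1@6 c2@11 c3@11, authorship ..11.2323...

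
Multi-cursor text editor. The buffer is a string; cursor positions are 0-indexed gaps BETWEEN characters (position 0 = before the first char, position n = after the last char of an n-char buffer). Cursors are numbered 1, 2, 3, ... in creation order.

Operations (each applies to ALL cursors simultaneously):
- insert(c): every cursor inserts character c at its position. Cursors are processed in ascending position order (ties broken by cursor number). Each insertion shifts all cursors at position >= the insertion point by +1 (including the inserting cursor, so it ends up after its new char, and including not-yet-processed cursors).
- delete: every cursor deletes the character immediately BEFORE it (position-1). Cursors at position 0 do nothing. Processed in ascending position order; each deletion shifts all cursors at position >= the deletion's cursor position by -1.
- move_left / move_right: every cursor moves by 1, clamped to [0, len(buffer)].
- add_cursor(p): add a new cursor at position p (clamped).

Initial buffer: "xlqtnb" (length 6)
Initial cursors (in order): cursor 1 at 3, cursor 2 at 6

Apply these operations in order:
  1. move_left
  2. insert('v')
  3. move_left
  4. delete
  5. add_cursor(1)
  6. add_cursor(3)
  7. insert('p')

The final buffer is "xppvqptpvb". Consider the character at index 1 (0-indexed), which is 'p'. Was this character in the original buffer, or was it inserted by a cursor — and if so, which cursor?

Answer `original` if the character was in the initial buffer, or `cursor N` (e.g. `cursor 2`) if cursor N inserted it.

After op 1 (move_left): buffer="xlqtnb" (len 6), cursors c1@2 c2@5, authorship ......
After op 2 (insert('v')): buffer="xlvqtnvb" (len 8), cursors c1@3 c2@7, authorship ..1...2.
After op 3 (move_left): buffer="xlvqtnvb" (len 8), cursors c1@2 c2@6, authorship ..1...2.
After op 4 (delete): buffer="xvqtvb" (len 6), cursors c1@1 c2@4, authorship .1..2.
After op 5 (add_cursor(1)): buffer="xvqtvb" (len 6), cursors c1@1 c3@1 c2@4, authorship .1..2.
After op 6 (add_cursor(3)): buffer="xvqtvb" (len 6), cursors c1@1 c3@1 c4@3 c2@4, authorship .1..2.
After op 7 (insert('p')): buffer="xppvqptpvb" (len 10), cursors c1@3 c3@3 c4@6 c2@8, authorship .131.4.22.
Authorship (.=original, N=cursor N): . 1 3 1 . 4 . 2 2 .
Index 1: author = 1

Answer: cursor 1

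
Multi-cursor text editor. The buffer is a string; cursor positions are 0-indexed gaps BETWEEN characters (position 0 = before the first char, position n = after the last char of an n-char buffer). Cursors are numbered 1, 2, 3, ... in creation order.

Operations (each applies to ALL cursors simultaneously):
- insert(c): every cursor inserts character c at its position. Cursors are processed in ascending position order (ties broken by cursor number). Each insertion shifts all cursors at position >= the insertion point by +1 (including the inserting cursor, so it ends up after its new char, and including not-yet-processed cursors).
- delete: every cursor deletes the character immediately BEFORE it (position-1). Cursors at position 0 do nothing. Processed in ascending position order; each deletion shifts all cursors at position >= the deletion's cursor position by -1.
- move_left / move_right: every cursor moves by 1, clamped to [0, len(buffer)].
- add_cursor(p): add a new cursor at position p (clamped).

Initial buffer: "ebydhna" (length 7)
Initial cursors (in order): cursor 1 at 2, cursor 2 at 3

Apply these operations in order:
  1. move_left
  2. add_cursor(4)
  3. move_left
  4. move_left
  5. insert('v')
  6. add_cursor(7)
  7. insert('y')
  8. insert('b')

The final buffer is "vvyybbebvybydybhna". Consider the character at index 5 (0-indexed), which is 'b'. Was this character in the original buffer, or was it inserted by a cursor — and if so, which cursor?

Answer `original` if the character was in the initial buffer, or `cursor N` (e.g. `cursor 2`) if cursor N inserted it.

Answer: cursor 2

Derivation:
After op 1 (move_left): buffer="ebydhna" (len 7), cursors c1@1 c2@2, authorship .......
After op 2 (add_cursor(4)): buffer="ebydhna" (len 7), cursors c1@1 c2@2 c3@4, authorship .......
After op 3 (move_left): buffer="ebydhna" (len 7), cursors c1@0 c2@1 c3@3, authorship .......
After op 4 (move_left): buffer="ebydhna" (len 7), cursors c1@0 c2@0 c3@2, authorship .......
After op 5 (insert('v')): buffer="vvebvydhna" (len 10), cursors c1@2 c2@2 c3@5, authorship 12..3.....
After op 6 (add_cursor(7)): buffer="vvebvydhna" (len 10), cursors c1@2 c2@2 c3@5 c4@7, authorship 12..3.....
After op 7 (insert('y')): buffer="vvyyebvyydyhna" (len 14), cursors c1@4 c2@4 c3@8 c4@11, authorship 1212..33..4...
After op 8 (insert('b')): buffer="vvyybbebvybydybhna" (len 18), cursors c1@6 c2@6 c3@11 c4@15, authorship 121212..333..44...
Authorship (.=original, N=cursor N): 1 2 1 2 1 2 . . 3 3 3 . . 4 4 . . .
Index 5: author = 2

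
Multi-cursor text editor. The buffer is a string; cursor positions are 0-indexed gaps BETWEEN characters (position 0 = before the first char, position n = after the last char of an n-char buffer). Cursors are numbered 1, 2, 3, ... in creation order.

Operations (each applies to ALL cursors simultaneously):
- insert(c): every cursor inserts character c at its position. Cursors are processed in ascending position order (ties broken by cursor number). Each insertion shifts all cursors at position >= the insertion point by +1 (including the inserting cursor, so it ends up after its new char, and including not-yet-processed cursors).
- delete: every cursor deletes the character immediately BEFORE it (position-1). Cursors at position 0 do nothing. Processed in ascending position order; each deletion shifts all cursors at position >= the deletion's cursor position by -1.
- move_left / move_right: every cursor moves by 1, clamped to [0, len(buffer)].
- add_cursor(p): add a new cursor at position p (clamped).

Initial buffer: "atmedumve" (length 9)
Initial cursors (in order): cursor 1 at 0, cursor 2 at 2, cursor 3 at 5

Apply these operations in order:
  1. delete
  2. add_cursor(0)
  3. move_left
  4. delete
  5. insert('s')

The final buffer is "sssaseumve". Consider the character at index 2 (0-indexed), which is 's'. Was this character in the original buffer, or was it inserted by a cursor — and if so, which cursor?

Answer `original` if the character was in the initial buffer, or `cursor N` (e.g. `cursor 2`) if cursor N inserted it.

After op 1 (delete): buffer="ameumve" (len 7), cursors c1@0 c2@1 c3@3, authorship .......
After op 2 (add_cursor(0)): buffer="ameumve" (len 7), cursors c1@0 c4@0 c2@1 c3@3, authorship .......
After op 3 (move_left): buffer="ameumve" (len 7), cursors c1@0 c2@0 c4@0 c3@2, authorship .......
After op 4 (delete): buffer="aeumve" (len 6), cursors c1@0 c2@0 c4@0 c3@1, authorship ......
After op 5 (insert('s')): buffer="sssaseumve" (len 10), cursors c1@3 c2@3 c4@3 c3@5, authorship 124.3.....
Authorship (.=original, N=cursor N): 1 2 4 . 3 . . . . .
Index 2: author = 4

Answer: cursor 4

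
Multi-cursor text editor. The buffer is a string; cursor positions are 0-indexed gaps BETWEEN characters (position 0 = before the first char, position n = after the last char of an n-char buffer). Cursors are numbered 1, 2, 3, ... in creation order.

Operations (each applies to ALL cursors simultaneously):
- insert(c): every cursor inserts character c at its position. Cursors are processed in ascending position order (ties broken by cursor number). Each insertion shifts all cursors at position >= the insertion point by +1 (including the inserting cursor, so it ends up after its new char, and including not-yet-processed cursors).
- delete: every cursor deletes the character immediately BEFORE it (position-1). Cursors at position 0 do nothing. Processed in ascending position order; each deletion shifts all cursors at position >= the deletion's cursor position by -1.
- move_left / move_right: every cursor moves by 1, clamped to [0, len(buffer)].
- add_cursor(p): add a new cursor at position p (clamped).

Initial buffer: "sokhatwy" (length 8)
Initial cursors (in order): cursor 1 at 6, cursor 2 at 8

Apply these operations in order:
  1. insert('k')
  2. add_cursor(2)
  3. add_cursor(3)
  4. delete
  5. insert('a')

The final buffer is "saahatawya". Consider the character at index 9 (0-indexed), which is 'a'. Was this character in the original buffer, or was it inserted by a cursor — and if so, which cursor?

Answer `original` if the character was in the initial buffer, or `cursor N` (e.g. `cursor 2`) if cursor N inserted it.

Answer: cursor 2

Derivation:
After op 1 (insert('k')): buffer="sokhatkwyk" (len 10), cursors c1@7 c2@10, authorship ......1..2
After op 2 (add_cursor(2)): buffer="sokhatkwyk" (len 10), cursors c3@2 c1@7 c2@10, authorship ......1..2
After op 3 (add_cursor(3)): buffer="sokhatkwyk" (len 10), cursors c3@2 c4@3 c1@7 c2@10, authorship ......1..2
After op 4 (delete): buffer="shatwy" (len 6), cursors c3@1 c4@1 c1@4 c2@6, authorship ......
After op 5 (insert('a')): buffer="saahatawya" (len 10), cursors c3@3 c4@3 c1@7 c2@10, authorship .34...1..2
Authorship (.=original, N=cursor N): . 3 4 . . . 1 . . 2
Index 9: author = 2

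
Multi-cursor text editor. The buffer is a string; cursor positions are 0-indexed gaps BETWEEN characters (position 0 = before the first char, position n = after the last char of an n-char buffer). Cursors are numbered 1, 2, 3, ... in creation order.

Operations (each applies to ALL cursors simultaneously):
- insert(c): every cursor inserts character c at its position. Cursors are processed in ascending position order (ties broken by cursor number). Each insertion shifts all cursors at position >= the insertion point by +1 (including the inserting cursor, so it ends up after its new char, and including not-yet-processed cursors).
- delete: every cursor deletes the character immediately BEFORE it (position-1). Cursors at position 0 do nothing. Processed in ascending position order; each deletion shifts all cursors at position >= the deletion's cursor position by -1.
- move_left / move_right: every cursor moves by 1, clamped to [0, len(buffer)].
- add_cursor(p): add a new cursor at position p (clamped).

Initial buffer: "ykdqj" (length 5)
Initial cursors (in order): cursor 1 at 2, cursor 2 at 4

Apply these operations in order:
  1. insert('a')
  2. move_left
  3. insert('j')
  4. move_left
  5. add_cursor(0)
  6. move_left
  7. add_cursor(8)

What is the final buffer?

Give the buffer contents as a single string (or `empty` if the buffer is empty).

Answer: ykjadqjaj

Derivation:
After op 1 (insert('a')): buffer="ykadqaj" (len 7), cursors c1@3 c2@6, authorship ..1..2.
After op 2 (move_left): buffer="ykadqaj" (len 7), cursors c1@2 c2@5, authorship ..1..2.
After op 3 (insert('j')): buffer="ykjadqjaj" (len 9), cursors c1@3 c2@7, authorship ..11..22.
After op 4 (move_left): buffer="ykjadqjaj" (len 9), cursors c1@2 c2@6, authorship ..11..22.
After op 5 (add_cursor(0)): buffer="ykjadqjaj" (len 9), cursors c3@0 c1@2 c2@6, authorship ..11..22.
After op 6 (move_left): buffer="ykjadqjaj" (len 9), cursors c3@0 c1@1 c2@5, authorship ..11..22.
After op 7 (add_cursor(8)): buffer="ykjadqjaj" (len 9), cursors c3@0 c1@1 c2@5 c4@8, authorship ..11..22.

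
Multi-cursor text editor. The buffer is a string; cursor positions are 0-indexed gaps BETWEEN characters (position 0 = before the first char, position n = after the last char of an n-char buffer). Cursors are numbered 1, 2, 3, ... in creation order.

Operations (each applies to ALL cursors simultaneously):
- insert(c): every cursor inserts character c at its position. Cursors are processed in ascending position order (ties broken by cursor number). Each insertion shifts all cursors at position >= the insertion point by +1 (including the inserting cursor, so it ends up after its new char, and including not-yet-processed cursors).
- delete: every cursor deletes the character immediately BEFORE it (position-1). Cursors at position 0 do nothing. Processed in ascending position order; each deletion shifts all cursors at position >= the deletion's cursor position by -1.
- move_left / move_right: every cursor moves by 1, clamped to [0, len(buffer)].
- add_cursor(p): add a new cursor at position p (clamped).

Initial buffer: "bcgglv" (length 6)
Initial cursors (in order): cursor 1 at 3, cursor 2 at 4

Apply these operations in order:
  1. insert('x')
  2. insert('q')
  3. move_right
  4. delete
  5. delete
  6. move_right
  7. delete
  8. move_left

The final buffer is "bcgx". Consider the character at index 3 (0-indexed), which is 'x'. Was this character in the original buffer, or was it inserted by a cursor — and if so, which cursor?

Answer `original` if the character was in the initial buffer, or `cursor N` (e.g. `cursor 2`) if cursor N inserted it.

After op 1 (insert('x')): buffer="bcgxgxlv" (len 8), cursors c1@4 c2@6, authorship ...1.2..
After op 2 (insert('q')): buffer="bcgxqgxqlv" (len 10), cursors c1@5 c2@8, authorship ...11.22..
After op 3 (move_right): buffer="bcgxqgxqlv" (len 10), cursors c1@6 c2@9, authorship ...11.22..
After op 4 (delete): buffer="bcgxqxqv" (len 8), cursors c1@5 c2@7, authorship ...1122.
After op 5 (delete): buffer="bcgxxv" (len 6), cursors c1@4 c2@5, authorship ...12.
After op 6 (move_right): buffer="bcgxxv" (len 6), cursors c1@5 c2@6, authorship ...12.
After op 7 (delete): buffer="bcgx" (len 4), cursors c1@4 c2@4, authorship ...1
After op 8 (move_left): buffer="bcgx" (len 4), cursors c1@3 c2@3, authorship ...1
Authorship (.=original, N=cursor N): . . . 1
Index 3: author = 1

Answer: cursor 1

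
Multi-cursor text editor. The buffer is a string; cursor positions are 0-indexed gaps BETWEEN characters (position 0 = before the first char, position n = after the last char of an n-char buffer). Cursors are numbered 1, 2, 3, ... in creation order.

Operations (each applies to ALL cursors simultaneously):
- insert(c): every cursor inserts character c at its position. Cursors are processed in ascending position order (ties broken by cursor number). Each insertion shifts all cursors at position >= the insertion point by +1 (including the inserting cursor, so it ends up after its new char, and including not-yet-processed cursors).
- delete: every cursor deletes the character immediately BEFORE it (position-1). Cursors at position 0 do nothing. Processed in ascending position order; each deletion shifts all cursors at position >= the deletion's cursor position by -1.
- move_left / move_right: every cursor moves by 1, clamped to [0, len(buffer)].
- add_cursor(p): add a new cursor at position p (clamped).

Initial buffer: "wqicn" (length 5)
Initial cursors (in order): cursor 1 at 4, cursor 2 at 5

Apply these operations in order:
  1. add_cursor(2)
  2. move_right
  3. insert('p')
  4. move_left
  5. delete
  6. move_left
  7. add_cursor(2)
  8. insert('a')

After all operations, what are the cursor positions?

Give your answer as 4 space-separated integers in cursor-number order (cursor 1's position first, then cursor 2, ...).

Answer: 7 7 2 4

Derivation:
After op 1 (add_cursor(2)): buffer="wqicn" (len 5), cursors c3@2 c1@4 c2@5, authorship .....
After op 2 (move_right): buffer="wqicn" (len 5), cursors c3@3 c1@5 c2@5, authorship .....
After op 3 (insert('p')): buffer="wqipcnpp" (len 8), cursors c3@4 c1@8 c2@8, authorship ...3..12
After op 4 (move_left): buffer="wqipcnpp" (len 8), cursors c3@3 c1@7 c2@7, authorship ...3..12
After op 5 (delete): buffer="wqpcp" (len 5), cursors c3@2 c1@4 c2@4, authorship ..3.2
After op 6 (move_left): buffer="wqpcp" (len 5), cursors c3@1 c1@3 c2@3, authorship ..3.2
After op 7 (add_cursor(2)): buffer="wqpcp" (len 5), cursors c3@1 c4@2 c1@3 c2@3, authorship ..3.2
After op 8 (insert('a')): buffer="waqapaacp" (len 9), cursors c3@2 c4@4 c1@7 c2@7, authorship .3.4312.2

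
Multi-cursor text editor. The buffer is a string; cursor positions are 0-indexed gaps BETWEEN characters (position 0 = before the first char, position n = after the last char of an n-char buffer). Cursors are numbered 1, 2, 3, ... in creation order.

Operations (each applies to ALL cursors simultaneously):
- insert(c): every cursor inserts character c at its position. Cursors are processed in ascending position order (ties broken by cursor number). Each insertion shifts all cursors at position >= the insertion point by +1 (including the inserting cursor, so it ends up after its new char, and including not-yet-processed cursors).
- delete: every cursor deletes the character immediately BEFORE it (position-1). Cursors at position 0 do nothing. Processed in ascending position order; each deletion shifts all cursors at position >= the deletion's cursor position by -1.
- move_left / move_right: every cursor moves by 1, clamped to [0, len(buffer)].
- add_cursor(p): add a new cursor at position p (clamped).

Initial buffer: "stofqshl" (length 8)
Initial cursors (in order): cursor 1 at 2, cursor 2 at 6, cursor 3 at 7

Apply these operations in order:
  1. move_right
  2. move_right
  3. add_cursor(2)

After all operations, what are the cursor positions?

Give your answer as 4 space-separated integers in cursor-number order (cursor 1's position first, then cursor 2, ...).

Answer: 4 8 8 2

Derivation:
After op 1 (move_right): buffer="stofqshl" (len 8), cursors c1@3 c2@7 c3@8, authorship ........
After op 2 (move_right): buffer="stofqshl" (len 8), cursors c1@4 c2@8 c3@8, authorship ........
After op 3 (add_cursor(2)): buffer="stofqshl" (len 8), cursors c4@2 c1@4 c2@8 c3@8, authorship ........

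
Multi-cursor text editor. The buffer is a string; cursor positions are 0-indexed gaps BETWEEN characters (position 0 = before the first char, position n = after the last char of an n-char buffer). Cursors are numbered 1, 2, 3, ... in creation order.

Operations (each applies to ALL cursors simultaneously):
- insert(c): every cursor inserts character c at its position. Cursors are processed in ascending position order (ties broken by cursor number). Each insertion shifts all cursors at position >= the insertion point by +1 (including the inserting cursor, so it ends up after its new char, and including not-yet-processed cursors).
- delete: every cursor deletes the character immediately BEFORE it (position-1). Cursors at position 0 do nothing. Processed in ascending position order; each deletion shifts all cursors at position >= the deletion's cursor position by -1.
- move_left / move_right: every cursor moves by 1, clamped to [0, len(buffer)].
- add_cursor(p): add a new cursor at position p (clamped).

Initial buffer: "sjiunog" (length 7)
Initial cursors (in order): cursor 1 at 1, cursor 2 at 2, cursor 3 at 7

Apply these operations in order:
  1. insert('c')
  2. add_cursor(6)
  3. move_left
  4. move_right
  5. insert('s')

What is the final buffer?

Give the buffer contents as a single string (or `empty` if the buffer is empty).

After op 1 (insert('c')): buffer="scjciunogc" (len 10), cursors c1@2 c2@4 c3@10, authorship .1.2.....3
After op 2 (add_cursor(6)): buffer="scjciunogc" (len 10), cursors c1@2 c2@4 c4@6 c3@10, authorship .1.2.....3
After op 3 (move_left): buffer="scjciunogc" (len 10), cursors c1@1 c2@3 c4@5 c3@9, authorship .1.2.....3
After op 4 (move_right): buffer="scjciunogc" (len 10), cursors c1@2 c2@4 c4@6 c3@10, authorship .1.2.....3
After op 5 (insert('s')): buffer="scsjcsiusnogcs" (len 14), cursors c1@3 c2@6 c4@9 c3@14, authorship .11.22..4...33

Answer: scsjcsiusnogcs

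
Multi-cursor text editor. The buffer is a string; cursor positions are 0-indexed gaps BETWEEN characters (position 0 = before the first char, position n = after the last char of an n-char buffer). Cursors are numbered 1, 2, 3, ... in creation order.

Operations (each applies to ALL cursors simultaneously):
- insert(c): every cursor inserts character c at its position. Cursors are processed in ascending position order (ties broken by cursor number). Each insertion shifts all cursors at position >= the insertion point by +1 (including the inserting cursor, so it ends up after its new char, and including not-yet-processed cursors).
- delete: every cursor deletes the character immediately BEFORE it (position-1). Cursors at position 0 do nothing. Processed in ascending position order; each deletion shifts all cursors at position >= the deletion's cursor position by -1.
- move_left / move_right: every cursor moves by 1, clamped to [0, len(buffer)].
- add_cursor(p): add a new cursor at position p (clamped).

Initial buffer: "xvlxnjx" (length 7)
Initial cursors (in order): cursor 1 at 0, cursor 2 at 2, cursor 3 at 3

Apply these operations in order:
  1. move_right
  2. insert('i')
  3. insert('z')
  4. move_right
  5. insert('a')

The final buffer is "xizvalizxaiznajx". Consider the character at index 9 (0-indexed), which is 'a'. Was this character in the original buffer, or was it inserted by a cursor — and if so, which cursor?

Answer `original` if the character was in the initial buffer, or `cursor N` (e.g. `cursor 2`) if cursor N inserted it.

Answer: cursor 2

Derivation:
After op 1 (move_right): buffer="xvlxnjx" (len 7), cursors c1@1 c2@3 c3@4, authorship .......
After op 2 (insert('i')): buffer="xivlixinjx" (len 10), cursors c1@2 c2@5 c3@7, authorship .1..2.3...
After op 3 (insert('z')): buffer="xizvlizxiznjx" (len 13), cursors c1@3 c2@7 c3@10, authorship .11..22.33...
After op 4 (move_right): buffer="xizvlizxiznjx" (len 13), cursors c1@4 c2@8 c3@11, authorship .11..22.33...
After op 5 (insert('a')): buffer="xizvalizxaiznajx" (len 16), cursors c1@5 c2@10 c3@14, authorship .11.1.22.233.3..
Authorship (.=original, N=cursor N): . 1 1 . 1 . 2 2 . 2 3 3 . 3 . .
Index 9: author = 2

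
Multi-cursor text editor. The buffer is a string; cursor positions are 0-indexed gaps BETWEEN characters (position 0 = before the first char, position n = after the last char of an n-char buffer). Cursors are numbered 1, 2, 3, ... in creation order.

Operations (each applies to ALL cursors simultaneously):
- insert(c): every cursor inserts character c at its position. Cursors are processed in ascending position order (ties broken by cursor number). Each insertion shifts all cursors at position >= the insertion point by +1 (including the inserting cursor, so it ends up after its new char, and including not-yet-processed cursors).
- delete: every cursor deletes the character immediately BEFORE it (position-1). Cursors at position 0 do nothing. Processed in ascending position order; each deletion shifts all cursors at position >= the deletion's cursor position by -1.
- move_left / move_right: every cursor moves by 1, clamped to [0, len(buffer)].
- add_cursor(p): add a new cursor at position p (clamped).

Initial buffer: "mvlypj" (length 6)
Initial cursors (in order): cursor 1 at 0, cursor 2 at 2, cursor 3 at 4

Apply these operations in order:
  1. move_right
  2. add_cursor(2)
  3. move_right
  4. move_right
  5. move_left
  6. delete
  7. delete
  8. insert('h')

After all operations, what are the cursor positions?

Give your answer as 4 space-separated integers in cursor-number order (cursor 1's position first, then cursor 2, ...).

Answer: 4 4 4 4

Derivation:
After op 1 (move_right): buffer="mvlypj" (len 6), cursors c1@1 c2@3 c3@5, authorship ......
After op 2 (add_cursor(2)): buffer="mvlypj" (len 6), cursors c1@1 c4@2 c2@3 c3@5, authorship ......
After op 3 (move_right): buffer="mvlypj" (len 6), cursors c1@2 c4@3 c2@4 c3@6, authorship ......
After op 4 (move_right): buffer="mvlypj" (len 6), cursors c1@3 c4@4 c2@5 c3@6, authorship ......
After op 5 (move_left): buffer="mvlypj" (len 6), cursors c1@2 c4@3 c2@4 c3@5, authorship ......
After op 6 (delete): buffer="mj" (len 2), cursors c1@1 c2@1 c3@1 c4@1, authorship ..
After op 7 (delete): buffer="j" (len 1), cursors c1@0 c2@0 c3@0 c4@0, authorship .
After op 8 (insert('h')): buffer="hhhhj" (len 5), cursors c1@4 c2@4 c3@4 c4@4, authorship 1234.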